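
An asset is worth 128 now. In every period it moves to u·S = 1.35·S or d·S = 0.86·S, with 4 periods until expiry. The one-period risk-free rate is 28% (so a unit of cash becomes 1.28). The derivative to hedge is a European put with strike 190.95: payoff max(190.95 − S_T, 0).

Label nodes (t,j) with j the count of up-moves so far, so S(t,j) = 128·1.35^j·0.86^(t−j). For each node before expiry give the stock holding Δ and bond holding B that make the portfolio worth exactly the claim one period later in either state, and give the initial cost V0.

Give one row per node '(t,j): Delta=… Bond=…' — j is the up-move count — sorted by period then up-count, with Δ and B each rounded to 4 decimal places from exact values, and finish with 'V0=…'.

The replicating-portfolio and risk-neutral prices coincide; use p* = (1.28−0.86)/(1.35−0.86) = 0.8571 for the latter.
Payoff layer (t=4): V(4,0)=120.9330, V(4,1)=81.0395, V(4,2)=18.4161, V(4,3)=0.0000, V(4,4)=0.0000
Node (3,0) S=81.4152: V=(p*·81.0395+(1−p*)·120.9330)/1.28=67.7645; Δ=(81.0395−120.9330)/(109.9105−70.0170)=-1.0000; B=V−Δ·S=149.1797
Node (3,1) S=127.8029: V=(p*·18.4161+(1−p*)·81.0395)/1.28=21.3768; Δ=(18.4161−81.0395)/(172.5339−109.9105)=-1.0000; B=V−Δ·S=149.1797
Node (3,2) S=200.6208: V=(p*·0.0000+(1−p*)·18.4161)/1.28=2.0554; Δ=(0.0000−18.4161)/(270.8381−172.5339)=-0.1873; B=V−Δ·S=39.6393
Node (3,3) S=314.9280: V=(p*·0.0000+(1−p*)·0.0000)/1.28=0.0000; Δ=(0.0000−0.0000)/(425.1528−270.8381)=0.0000; B=V−Δ·S=0.0000
Node (2,0) S=94.6688: V=(p*·21.3768+(1−p*)·67.7645)/1.28=21.8778; Δ=(21.3768−67.7645)/(127.8029−81.4152)=-1.0000; B=V−Δ·S=116.5466
Node (2,1) S=148.6080: V=(p*·2.0554+(1−p*)·21.3768)/1.28=3.7622; Δ=(2.0554−21.3768)/(200.6208−127.8029)=-0.2653; B=V−Δ·S=43.1937
Node (2,2) S=233.2800: V=(p*·0.0000+(1−p*)·2.0554)/1.28=0.2294; Δ=(0.0000−2.0554)/(314.9280−200.6208)=-0.0180; B=V−Δ·S=4.4240
Node (1,0) S=110.0800: V=(p*·3.7622+(1−p*)·21.8778)/1.28=4.9610; Δ=(3.7622−21.8778)/(148.6080−94.6688)=-0.3359; B=V−Δ·S=41.9318
Node (1,1) S=172.8000: V=(p*·0.2294+(1−p*)·3.7622)/1.28=0.5735; Δ=(0.2294−3.7622)/(233.2800−148.6080)=-0.0417; B=V−Δ·S=7.7832
Node (0,0) S=128.0000: V=(p*·0.5735+(1−p*)·4.9610)/1.28=0.9377; Δ=(0.5735−4.9610)/(172.8000−110.0800)=-0.0700; B=V−Δ·S=9.8919
Self-financing check: at every node Δ·S+B equals the discounted successor values.

(0,0): Delta=-0.0700 Bond=9.8919
(1,0): Delta=-0.3359 Bond=41.9318
(1,1): Delta=-0.0417 Bond=7.7832
(2,0): Delta=-1.0000 Bond=116.5466
(2,1): Delta=-0.2653 Bond=43.1937
(2,2): Delta=-0.0180 Bond=4.4240
(3,0): Delta=-1.0000 Bond=149.1797
(3,1): Delta=-1.0000 Bond=149.1797
(3,2): Delta=-0.1873 Bond=39.6393
(3,3): Delta=0.0000 Bond=0.0000
V0=0.9377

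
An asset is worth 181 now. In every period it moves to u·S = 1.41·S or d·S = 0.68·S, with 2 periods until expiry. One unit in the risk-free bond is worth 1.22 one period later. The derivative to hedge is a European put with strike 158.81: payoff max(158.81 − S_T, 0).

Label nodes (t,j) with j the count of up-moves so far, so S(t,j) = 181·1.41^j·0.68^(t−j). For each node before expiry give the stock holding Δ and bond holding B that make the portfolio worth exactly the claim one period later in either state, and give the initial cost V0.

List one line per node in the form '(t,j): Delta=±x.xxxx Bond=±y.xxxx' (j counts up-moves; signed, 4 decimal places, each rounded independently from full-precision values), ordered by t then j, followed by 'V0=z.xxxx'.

(0,0): Delta=-0.1213 Bond=25.3710
(1,0): Delta=-0.8360 Bond=118.9232
(1,1): Delta=0.0000 Bond=0.0000
V0=3.4188

The replicating-portfolio and risk-neutral prices coincide; use p* = (1.22−0.68)/(1.41−0.68) = 0.7397 for the latter.
Payoff layer (t=2): V(2,0)=75.1156, V(2,1)=0.0000, V(2,2)=0.0000
  t=1,j=0: stock 123.0800 → up 173.5428 (V=0.0000), down 83.6944 (V=75.1156). Price 16.0251; hedge Δ=-0.8360, bond B=118.9232.
  t=1,j=1: stock 255.2100 → up 359.8461 (V=0.0000), down 173.5428 (V=0.0000). Price 0.0000; hedge Δ=0.0000, bond B=0.0000.
  t=0,j=0: stock 181.0000 → up 255.2100 (V=0.0000), down 123.0800 (V=16.0251). Price 3.4188; hedge Δ=-0.1213, bond B=25.3710.
Self-financing check: at every node Δ·S+B equals the discounted successor values.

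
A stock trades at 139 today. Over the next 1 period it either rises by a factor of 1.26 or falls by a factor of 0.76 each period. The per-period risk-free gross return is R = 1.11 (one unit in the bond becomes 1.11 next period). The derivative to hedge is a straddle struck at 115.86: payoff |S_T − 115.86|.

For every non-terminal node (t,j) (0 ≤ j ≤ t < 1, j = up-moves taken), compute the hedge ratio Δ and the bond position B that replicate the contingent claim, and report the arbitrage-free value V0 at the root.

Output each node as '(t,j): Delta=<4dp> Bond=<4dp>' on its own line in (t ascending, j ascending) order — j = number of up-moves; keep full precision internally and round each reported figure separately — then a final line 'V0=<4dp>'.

(0,0): Delta=0.7059 Bond=-57.9741
V0=40.1459

No-arbitrage ⇒ martingale measure with p* = (R−d)/(u−d) = 0.7000.
At expiry t=1: V(1,0)=10.2200, V(1,1)=59.2800
Node (0,0) S=139.0000: V=(p*·59.2800+(1−p*)·10.2200)/1.11=40.1459; Δ=(59.2800−10.2200)/(175.1400−105.6400)=0.7059; B=V−Δ·S=-57.9741
Check: Δ(0,0)·S0 + B(0,0) = 40.1459 = V0.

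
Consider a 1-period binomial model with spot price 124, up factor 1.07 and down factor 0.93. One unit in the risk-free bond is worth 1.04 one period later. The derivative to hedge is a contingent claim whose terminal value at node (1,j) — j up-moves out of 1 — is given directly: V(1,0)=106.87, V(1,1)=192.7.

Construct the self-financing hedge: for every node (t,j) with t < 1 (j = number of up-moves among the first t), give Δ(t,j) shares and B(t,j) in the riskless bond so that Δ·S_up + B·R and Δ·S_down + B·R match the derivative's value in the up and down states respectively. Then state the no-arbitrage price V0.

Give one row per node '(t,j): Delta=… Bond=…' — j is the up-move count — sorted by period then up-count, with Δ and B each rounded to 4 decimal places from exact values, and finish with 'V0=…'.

No-arbitrage ⇒ martingale measure with p* = (R−d)/(u−d) = 0.7857.
Terminal values V(1,·): V(1,0)=106.8700, V(1,1)=192.7000
Node (0,0) S=124.0000: V=(p*·192.7000+(1−p*)·106.8700)/1.04=167.6037; Δ=(192.7000−106.8700)/(132.6800−115.3200)=4.9441; B=V−Δ·S=-445.4677
Root portfolio cost Δ·124+B reproduces V0=167.6037.

(0,0): Delta=4.9441 Bond=-445.4677
V0=167.6037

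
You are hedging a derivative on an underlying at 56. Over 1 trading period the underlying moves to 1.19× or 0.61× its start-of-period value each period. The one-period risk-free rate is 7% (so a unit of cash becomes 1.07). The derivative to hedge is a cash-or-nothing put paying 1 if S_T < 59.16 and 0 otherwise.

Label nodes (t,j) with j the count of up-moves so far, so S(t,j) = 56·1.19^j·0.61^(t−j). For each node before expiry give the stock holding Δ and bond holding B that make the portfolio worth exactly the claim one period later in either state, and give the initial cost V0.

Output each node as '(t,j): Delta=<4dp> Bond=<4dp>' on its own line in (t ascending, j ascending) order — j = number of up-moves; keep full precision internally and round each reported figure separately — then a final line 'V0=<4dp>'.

Since d<R<u, set p* = (R−d)/(u−d) = 0.7931; price each node as the discounted p*-expectation of its children.
Payoff layer (t=1): V(1,0)=1.0000, V(1,1)=0.0000
(0,0): S=56.0000. Δ = (V_up−V_dn)/(S_up−S_dn) = (0.0000−1.0000)/(66.6400−34.1600) = -0.0308. V = [p*·0.0000 + (1−p*)·1.0000]/1.07 = 0.1934. B = V − Δ·S = 1.9175.
Each (Δ,B) replicates both successor values, so the strategy is self-financing and V0 is arbitrage-free.

(0,0): Delta=-0.0308 Bond=1.9175
V0=0.1934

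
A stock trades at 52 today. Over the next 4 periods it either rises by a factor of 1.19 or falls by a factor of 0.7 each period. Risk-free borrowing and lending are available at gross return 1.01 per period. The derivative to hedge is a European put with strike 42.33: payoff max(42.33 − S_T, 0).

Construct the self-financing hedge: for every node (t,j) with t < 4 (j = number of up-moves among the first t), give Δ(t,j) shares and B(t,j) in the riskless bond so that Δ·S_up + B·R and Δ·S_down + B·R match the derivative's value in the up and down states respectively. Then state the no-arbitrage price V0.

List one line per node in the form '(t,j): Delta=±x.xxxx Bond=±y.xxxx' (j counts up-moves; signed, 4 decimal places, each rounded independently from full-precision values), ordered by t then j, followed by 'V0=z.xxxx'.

(0,0): Delta=-0.2664 Bond=18.8665
(1,0): Delta=-0.5818 Bond=30.5352
(1,1): Delta=-0.1587 Bond=12.3893
(2,0): Delta=-1.0000 Bond=41.4959
(2,1): Delta=-0.4390 Bond=24.6536
(2,2): Delta=-0.0630 Bond=5.4640
(3,0): Delta=-1.0000 Bond=41.9109
(3,1): Delta=-1.0000 Bond=41.9109
(3,2): Delta=-0.2474 Bond=15.0229
(3,3): Delta=0.0000 Bond=0.0000
V0=5.0122

Under the risk-neutral measure, an up-move has probability p* = (R−d)/(u−d) = 0.6327 and values discount at R = 1.01.
At expiry t=4: V(4,0)=29.8448, V(4,1)=21.1052, V(4,2)=6.2478, V(4,3)=0.0000, V(4,4)=0.0000
  t=3,j=0: stock 17.8360 → up 21.2248 (V=21.1052), down 12.4852 (V=29.8448). Price 24.0749; hedge Δ=-1.0000, bond B=41.9109.
  t=3,j=1: stock 30.3212 → up 36.0822 (V=6.2478), down 21.2248 (V=21.1052). Price 11.5897; hedge Δ=-1.0000, bond B=41.9109.
  t=3,j=2: stock 51.5460 → up 61.3398 (V=0.0000), down 36.0822 (V=6.2478). Price 2.2724; hedge Δ=-0.2474, bond B=15.0229.
  t=3,j=3: stock 87.6283 → up 104.2776 (V=0.0000), down 61.3398 (V=0.0000). Price 0.0000; hedge Δ=0.0000, bond B=0.0000.
  t=2,j=0: stock 25.4800 → up 30.3212 (V=11.5897), down 17.8360 (V=24.0749). Price 16.0159; hedge Δ=-1.0000, bond B=41.4959.
  t=2,j=1: stock 43.3160 → up 51.5460 (V=2.2724), down 30.3212 (V=11.5897). Price 5.6387; hedge Δ=-0.4390, bond B=24.6536.
  t=2,j=2: stock 73.6372 → up 87.6283 (V=0.0000), down 51.5460 (V=2.2724). Price 0.8265; hedge Δ=-0.0630, bond B=5.4640.
  t=1,j=0: stock 36.4000 → up 43.3160 (V=5.6387), down 25.4800 (V=16.0159). Price 9.3572; hedge Δ=-0.5818, bond B=30.5352.
  t=1,j=1: stock 61.8800 → up 73.6372 (V=0.8265), down 43.3160 (V=5.6387). Price 2.5685; hedge Δ=-0.1587, bond B=12.3893.
  t=0,j=0: stock 52.0000 → up 61.8800 (V=2.5685), down 36.4000 (V=9.3572). Price 5.0122; hedge Δ=-0.2664, bond B=18.8665.
Check: Δ(0,0)·S0 + B(0,0) = 5.0122 = V0.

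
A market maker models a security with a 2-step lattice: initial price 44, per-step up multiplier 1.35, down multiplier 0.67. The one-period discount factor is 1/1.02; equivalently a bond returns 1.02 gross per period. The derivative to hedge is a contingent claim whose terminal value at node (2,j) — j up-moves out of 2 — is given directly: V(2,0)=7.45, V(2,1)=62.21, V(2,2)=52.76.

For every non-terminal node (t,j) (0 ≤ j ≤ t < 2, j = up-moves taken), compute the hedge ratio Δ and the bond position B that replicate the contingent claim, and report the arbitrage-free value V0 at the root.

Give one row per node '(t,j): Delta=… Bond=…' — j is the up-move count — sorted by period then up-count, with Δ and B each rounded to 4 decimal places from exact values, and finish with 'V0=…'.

(0,0): Delta=0.7114 Bond=13.6907
(1,0): Delta=2.7317 Bond=-45.5928
(1,1): Delta=-0.2340 Bond=70.1187
V0=44.9923

No-arbitrage ⇒ martingale measure with p* = (R−d)/(u−d) = 0.5147.
Payoff layer (t=2): V(2,0)=7.4500, V(2,1)=62.2100, V(2,2)=52.7600
(1,0): S=29.4800. Δ = (V_up−V_dn)/(S_up−S_dn) = (62.2100−7.4500)/(39.7980−19.7516) = 2.7317. V = [p*·62.2100 + (1−p*)·7.4500]/1.02 = 34.9366. B = V − Δ·S = -45.5928.
(1,1): S=59.4000. Δ = (V_up−V_dn)/(S_up−S_dn) = (52.7600−62.2100)/(80.1900−39.7980) = -0.2340. V = [p*·52.7600 + (1−p*)·62.2100]/1.02 = 56.2216. B = V − Δ·S = 70.1187.
(0,0): S=44.0000. Δ = (V_up−V_dn)/(S_up−S_dn) = (56.2216−34.9366)/(59.4000−29.4800) = 0.7114. V = [p*·56.2216 + (1−p*)·34.9366]/1.02 = 44.9923. B = V − Δ·S = 13.6907.
Check: Δ(0,0)·S0 + B(0,0) = 44.9923 = V0.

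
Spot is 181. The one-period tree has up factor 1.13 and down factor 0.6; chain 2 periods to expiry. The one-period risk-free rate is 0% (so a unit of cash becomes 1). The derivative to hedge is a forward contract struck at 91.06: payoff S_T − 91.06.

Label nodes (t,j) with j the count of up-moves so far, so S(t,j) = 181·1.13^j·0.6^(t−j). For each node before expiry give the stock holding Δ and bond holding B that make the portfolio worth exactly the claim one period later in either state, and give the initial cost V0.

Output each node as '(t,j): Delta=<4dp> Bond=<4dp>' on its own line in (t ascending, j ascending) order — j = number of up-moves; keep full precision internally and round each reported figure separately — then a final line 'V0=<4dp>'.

Under the risk-neutral measure, an up-move has probability p* = (R−d)/(u−d) = 0.7547 and values discount at R = 1.
Payoff layer (t=2): V(2,0)=-25.9000, V(2,1)=31.6580, V(2,2)=140.0589
(1,0): S=108.6000. Δ = (V_up−V_dn)/(S_up−S_dn) = (31.6580−-25.9000)/(122.7180−65.1600) = 1.0000. V = [p*·31.6580 + (1−p*)·-25.9000]/1 = 17.5400. B = V − Δ·S = -91.0600.
(1,1): S=204.5300. Δ = (V_up−V_dn)/(S_up−S_dn) = (140.0589−31.6580)/(231.1189−122.7180) = 1.0000. V = [p*·140.0589 + (1−p*)·31.6580]/1 = 113.4700. B = V − Δ·S = -91.0600.
(0,0): S=181.0000. Δ = (V_up−V_dn)/(S_up−S_dn) = (113.4700−17.5400)/(204.5300−108.6000) = 1.0000. V = [p*·113.4700 + (1−p*)·17.5400]/1 = 89.9400. B = V − Δ·S = -91.0600.
Root portfolio cost Δ·181+B reproduces V0=89.9400.

(0,0): Delta=1.0000 Bond=-91.0600
(1,0): Delta=1.0000 Bond=-91.0600
(1,1): Delta=1.0000 Bond=-91.0600
V0=89.9400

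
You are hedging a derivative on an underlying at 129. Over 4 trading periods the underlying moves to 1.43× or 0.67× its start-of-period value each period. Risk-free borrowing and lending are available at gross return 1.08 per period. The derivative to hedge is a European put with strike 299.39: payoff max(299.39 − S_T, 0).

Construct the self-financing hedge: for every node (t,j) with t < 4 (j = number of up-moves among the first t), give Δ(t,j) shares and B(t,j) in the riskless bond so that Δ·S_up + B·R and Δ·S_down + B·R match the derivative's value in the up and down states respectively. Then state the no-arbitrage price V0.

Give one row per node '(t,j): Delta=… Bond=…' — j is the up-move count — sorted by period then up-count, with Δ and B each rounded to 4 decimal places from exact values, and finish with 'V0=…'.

(0,0): Delta=-0.6948 Bond=195.6399
(1,0): Delta=-1.0000 Bond=237.6654
(1,1): Delta=-0.5728 Bond=188.7764
(2,0): Delta=-1.0000 Bond=256.6787
(2,1): Delta=-1.0000 Bond=256.6787
(2,2): Delta=-0.4019 Bond=158.8052
(3,0): Delta=-1.0000 Bond=277.2130
(3,1): Delta=-1.0000 Bond=277.2130
(3,2): Delta=-1.0000 Bond=277.2130
(3,3): Delta=-0.1627 Bond=81.2751
V0=106.0046

Under the risk-neutral measure, an up-move has probability p* = (R−d)/(u−d) = 0.5395 and values discount at R = 1.08.
Terminal payoffs: V(4,0)=273.3951, V(4,1)=243.9082, V(4,2)=180.9737, V(4,3)=46.6508, V(4,4)=0.0000
  t=3,j=0: stock 38.7984 → up 55.4818 (V=243.9082), down 25.9949 (V=273.3951). Price 238.4145; hedge Δ=-1.0000, bond B=277.2130.
  t=3,j=1: stock 82.8086 → up 118.4163 (V=180.9737), down 55.4818 (V=243.9082). Price 194.4044; hedge Δ=-1.0000, bond B=277.2130.
  t=3,j=2: stock 176.7407 → up 252.7392 (V=46.6508), down 118.4163 (V=180.9737). Price 100.4723; hedge Δ=-1.0000, bond B=277.2130.
  t=3,j=3: stock 377.2227 → up 539.4285 (V=0.0000), down 252.7392 (V=46.6508). Price 19.8925; hedge Δ=-0.1627, bond B=81.2751.
  t=2,j=0: stock 57.9081 → up 82.8086 (V=194.4044), down 38.7984 (V=238.4145). Price 198.7706; hedge Δ=-1.0000, bond B=256.6787.
  t=2,j=1: stock 123.5949 → up 176.7407 (V=100.4723), down 82.8086 (V=194.4044). Price 133.0838; hedge Δ=-1.0000, bond B=256.6787.
  t=2,j=2: stock 263.7921 → up 377.2227 (V=19.8925), down 176.7407 (V=100.4723). Price 52.7793; hedge Δ=-0.4019, bond B=158.8052.
  t=1,j=0: stock 86.4300 → up 123.5949 (V=133.0838), down 57.9081 (V=198.7706). Price 151.2354; hedge Δ=-1.0000, bond B=237.6654.
  t=1,j=1: stock 184.4700 → up 263.7921 (V=52.7793), down 123.5949 (V=133.0838). Price 83.1126; hedge Δ=-0.5728, bond B=188.7764.
  t=0,j=0: stock 129.0000 → up 184.4700 (V=83.1126), down 86.4300 (V=151.2354). Price 106.0046; hedge Δ=-0.6948, bond B=195.6399.
Self-financing check: at every node Δ·S+B equals the discounted successor values.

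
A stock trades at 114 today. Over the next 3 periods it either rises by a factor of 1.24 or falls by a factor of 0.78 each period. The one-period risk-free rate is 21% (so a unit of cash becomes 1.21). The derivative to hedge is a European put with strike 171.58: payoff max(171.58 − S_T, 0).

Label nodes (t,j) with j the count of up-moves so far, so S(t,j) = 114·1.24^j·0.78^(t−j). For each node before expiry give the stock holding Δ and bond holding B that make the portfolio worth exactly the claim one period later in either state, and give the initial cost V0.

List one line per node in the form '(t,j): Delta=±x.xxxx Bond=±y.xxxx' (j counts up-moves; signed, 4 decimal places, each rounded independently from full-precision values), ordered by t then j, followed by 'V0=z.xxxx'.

(0,0): Delta=-0.4790 Bond=58.5672
(1,0): Delta=-1.0000 Bond=117.1914
(1,1): Delta=-0.4562 Bond=67.6343
(2,0): Delta=-1.0000 Bond=141.8017
(2,1): Delta=-1.0000 Bond=141.8017
(2,2): Delta=-0.4323 Bond=77.6540
V0=3.9584

Under the risk-neutral measure, an up-move has probability p* = (R−d)/(u−d) = 0.9348 and values discount at R = 1.21.
Payoff layer (t=3): V(3,0)=117.4811, V(3,1)=85.5766, V(3,2)=34.8566, V(3,3)=0.0000
(2,0): S=69.3576. Δ = (V_up−V_dn)/(S_up−S_dn) = (85.5766−117.4811)/(86.0034−54.0989) = -1.0000. V = [p*·85.5766 + (1−p*)·117.4811]/1.21 = 72.4441. B = V − Δ·S = 141.8017.
(2,1): S=110.2608. Δ = (V_up−V_dn)/(S_up−S_dn) = (34.8566−85.5766)/(136.7234−86.0034) = -1.0000. V = [p*·34.8566 + (1−p*)·85.5766]/1.21 = 31.5409. B = V − Δ·S = 141.8017.
(2,2): S=175.2864. Δ = (V_up−V_dn)/(S_up−S_dn) = (0.0000−34.8566)/(217.3551−136.7234) = -0.4323. V = [p*·0.0000 + (1−p*)·34.8566]/1.21 = 1.8787. B = V − Δ·S = 77.6540.
(1,0): S=88.9200. Δ = (V_up−V_dn)/(S_up−S_dn) = (31.5409−72.4441)/(110.2608−69.3576) = -1.0000. V = [p*·31.5409 + (1−p*)·72.4441]/1.21 = 28.2714. B = V − Δ·S = 117.1914.
(1,1): S=141.3600. Δ = (V_up−V_dn)/(S_up−S_dn) = (1.8787−31.5409)/(175.2864−110.2608) = -0.4562. V = [p*·1.8787 + (1−p*)·31.5409]/1.21 = 3.1514. B = V − Δ·S = 67.6343.
(0,0): S=114.0000. Δ = (V_up−V_dn)/(S_up−S_dn) = (3.1514−28.2714)/(141.3600−88.9200) = -0.4790. V = [p*·3.1514 + (1−p*)·28.2714]/1.21 = 3.9584. B = V − Δ·S = 58.5672.
Each (Δ,B) replicates both successor values, so the strategy is self-financing and V0 is arbitrage-free.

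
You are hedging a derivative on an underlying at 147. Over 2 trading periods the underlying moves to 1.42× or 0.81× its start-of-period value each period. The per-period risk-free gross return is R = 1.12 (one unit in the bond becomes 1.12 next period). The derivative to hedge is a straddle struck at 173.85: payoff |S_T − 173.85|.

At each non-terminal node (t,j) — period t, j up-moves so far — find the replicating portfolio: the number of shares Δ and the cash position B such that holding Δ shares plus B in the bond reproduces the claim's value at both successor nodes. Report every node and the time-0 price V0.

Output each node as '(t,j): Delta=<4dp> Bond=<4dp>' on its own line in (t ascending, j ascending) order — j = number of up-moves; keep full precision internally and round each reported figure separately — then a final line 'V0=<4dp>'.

(0,0): Delta=0.2404 Bond=6.7262
(1,0): Delta=-1.0000 Bond=155.2232
(1,1): Delta=0.9251 Bond=-135.3923
V0=42.0594

Risk-neutral probability p* = (R−d)/(u−d) = (1.12−0.81)/(1.42−0.81) = 0.5082.
Terminal values V(2,·): V(2,0)=77.4033, V(2,1)=4.7706, V(2,2)=122.5608
Node (1,0) S=119.0700: V=(p*·4.7706+(1−p*)·77.4033)/1.12=36.1532; Δ=(4.7706−77.4033)/(169.0794−96.4467)=-1.0000; B=V−Δ·S=155.2232
Node (1,1) S=208.7400: V=(p*·122.5608+(1−p*)·4.7706)/1.12=57.7064; Δ=(122.5608−4.7706)/(296.4108−169.0794)=0.9251; B=V−Δ·S=-135.3923
Node (0,0) S=147.0000: V=(p*·57.7064+(1−p*)·36.1532)/1.12=42.0594; Δ=(57.7064−36.1532)/(208.7400−119.0700)=0.2404; B=V−Δ·S=6.7262
Each (Δ,B) replicates both successor values, so the strategy is self-financing and V0 is arbitrage-free.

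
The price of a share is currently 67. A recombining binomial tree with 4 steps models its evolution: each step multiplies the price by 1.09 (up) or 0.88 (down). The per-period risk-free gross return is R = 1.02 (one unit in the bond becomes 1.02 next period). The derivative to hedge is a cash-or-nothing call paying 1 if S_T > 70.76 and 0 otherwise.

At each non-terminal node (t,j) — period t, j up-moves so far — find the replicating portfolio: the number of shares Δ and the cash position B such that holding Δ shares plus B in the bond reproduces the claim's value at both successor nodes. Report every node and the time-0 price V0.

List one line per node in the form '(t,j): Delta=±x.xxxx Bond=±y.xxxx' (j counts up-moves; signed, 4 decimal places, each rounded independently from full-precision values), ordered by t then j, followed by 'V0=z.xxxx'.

(0,0): Delta=0.0298 Bond=-1.4469
(1,0): Delta=0.0345 Bond=-1.7550
(1,1): Delta=0.0279 Bond=-1.3362
(2,0): Delta=0.0000 Bond=0.0000
(2,1): Delta=0.0484 Bond=-2.6852
(2,2): Delta=0.0195 Bond=-0.7018
(3,0): Delta=0.0000 Bond=0.0000
(3,1): Delta=0.0000 Bond=0.0000
(3,2): Delta=0.0680 Bond=-4.1083
(3,3): Delta=0.0000 Bond=0.9804
V0=0.5475

Under the risk-neutral measure, an up-move has probability p* = (R−d)/(u−d) = 0.6667 and values discount at R = 1.02.
Terminal values V(4,·): V(4,0)=0.0000, V(4,1)=0.0000, V(4,2)=0.0000, V(4,3)=1.0000, V(4,4)=1.0000
Node (3,0) S=45.6586: V=(p*·0.0000+(1−p*)·0.0000)/1.02=0.0000; Δ=(0.0000−0.0000)/(49.7679−40.1796)=0.0000; B=V−Δ·S=0.0000
Node (3,1) S=56.5544: V=(p*·0.0000+(1−p*)·0.0000)/1.02=0.0000; Δ=(0.0000−0.0000)/(61.6443−49.7679)=0.0000; B=V−Δ·S=0.0000
Node (3,2) S=70.0504: V=(p*·1.0000+(1−p*)·0.0000)/1.02=0.6536; Δ=(1.0000−0.0000)/(76.3549−61.6443)=0.0680; B=V−Δ·S=-4.1083
Node (3,3) S=86.7669: V=(p*·1.0000+(1−p*)·1.0000)/1.02=0.9804; Δ=(1.0000−1.0000)/(94.5760−76.3549)=0.0000; B=V−Δ·S=0.9804
Node (2,0) S=51.8848: V=(p*·0.0000+(1−p*)·0.0000)/1.02=0.0000; Δ=(0.0000−0.0000)/(56.5544−45.6586)=0.0000; B=V−Δ·S=0.0000
Node (2,1) S=64.2664: V=(p*·0.6536+(1−p*)·0.0000)/1.02=0.4272; Δ=(0.6536−0.0000)/(70.0504−56.5544)=0.0484; B=V−Δ·S=-2.6852
Node (2,2) S=79.6027: V=(p*·0.9804+(1−p*)·0.6536)/1.02=0.8544; Δ=(0.9804−0.6536)/(86.7669−70.0504)=0.0195; B=V−Δ·S=-0.7018
Node (1,0) S=58.9600: V=(p*·0.4272+(1−p*)·0.0000)/1.02=0.2792; Δ=(0.4272−0.0000)/(64.2664−51.8848)=0.0345; B=V−Δ·S=-1.7550
Node (1,1) S=73.0300: V=(p*·0.8544+(1−p*)·0.4272)/1.02=0.6980; Δ=(0.8544−0.4272)/(79.6027−64.2664)=0.0279; B=V−Δ·S=-1.3362
Node (0,0) S=67.0000: V=(p*·0.6980+(1−p*)·0.2792)/1.02=0.5475; Δ=(0.6980−0.2792)/(73.0300−58.9600)=0.0298; B=V−Δ·S=-1.4469
Check: Δ(0,0)·S0 + B(0,0) = 0.5475 = V0.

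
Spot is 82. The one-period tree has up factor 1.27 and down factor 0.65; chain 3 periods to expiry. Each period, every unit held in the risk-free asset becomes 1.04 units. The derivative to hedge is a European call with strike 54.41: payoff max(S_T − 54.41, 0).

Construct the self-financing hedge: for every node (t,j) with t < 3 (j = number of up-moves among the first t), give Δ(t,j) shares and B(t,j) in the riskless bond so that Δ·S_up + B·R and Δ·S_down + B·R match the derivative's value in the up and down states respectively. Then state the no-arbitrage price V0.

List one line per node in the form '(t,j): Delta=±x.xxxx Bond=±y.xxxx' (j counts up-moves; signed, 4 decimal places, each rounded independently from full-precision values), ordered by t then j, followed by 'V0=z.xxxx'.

Risk-neutral probability p* = (R−d)/(u−d) = (1.04−0.65)/(1.27−0.65) = 0.6290.
Terminal values V(3,·): V(3,0)=0.0000, V(3,1)=0.0000, V(3,2)=31.5576, V(3,3)=113.5574
  t=2,j=0: stock 34.6450 → up 43.9992 (V=0.0000), down 22.5193 (V=0.0000). Price 0.0000; hedge Δ=0.0000, bond B=0.0000.
  t=2,j=1: stock 67.6910 → up 85.9676 (V=31.5576), down 43.9992 (V=0.0000). Price 19.0872; hedge Δ=0.7519, bond B=-31.8121.
  t=2,j=2: stock 132.2578 → up 167.9674 (V=113.5574), down 85.9676 (V=31.5576). Price 79.9405; hedge Δ=1.0000, bond B=-52.3173.
  t=1,j=0: stock 53.3000 → up 67.6910 (V=19.0872), down 34.6450 (V=0.0000). Price 11.5447; hedge Δ=0.5776, bond B=-19.2412.
  t=1,j=1: stock 104.1400 → up 132.2578 (V=79.9405), down 67.6910 (V=19.0872). Price 55.1595; hedge Δ=0.9425, bond B=-42.9909.
  t=0,j=0: stock 82.0000 → up 104.1400 (V=55.1595), down 53.3000 (V=11.5447). Price 37.4806; hedge Δ=0.8579, bond B=-32.8659.
Root portfolio cost Δ·82+B reproduces V0=37.4806.

(0,0): Delta=0.8579 Bond=-32.8659
(1,0): Delta=0.5776 Bond=-19.2412
(1,1): Delta=0.9425 Bond=-42.9909
(2,0): Delta=0.0000 Bond=0.0000
(2,1): Delta=0.7519 Bond=-31.8121
(2,2): Delta=1.0000 Bond=-52.3173
V0=37.4806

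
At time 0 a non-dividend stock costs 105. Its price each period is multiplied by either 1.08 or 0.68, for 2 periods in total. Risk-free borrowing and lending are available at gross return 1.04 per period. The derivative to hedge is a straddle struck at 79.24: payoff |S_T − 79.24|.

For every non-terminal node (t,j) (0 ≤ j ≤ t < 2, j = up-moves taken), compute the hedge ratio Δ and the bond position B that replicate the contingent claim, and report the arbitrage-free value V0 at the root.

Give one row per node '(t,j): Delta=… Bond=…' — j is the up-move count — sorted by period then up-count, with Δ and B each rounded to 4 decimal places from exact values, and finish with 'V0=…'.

Under the risk-neutral measure, an up-move has probability p* = (R−d)/(u−d) = 0.9000 and values discount at R = 1.04.
At expiry t=2: V(2,0)=30.6880, V(2,1)=2.1280, V(2,2)=43.2320
Node (1,0) S=71.4000: V=(p*·2.1280+(1−p*)·30.6880)/1.04=4.7923; Δ=(2.1280−30.6880)/(77.1120−48.5520)=-1.0000; B=V−Δ·S=76.1923
Node (1,1) S=113.4000: V=(p*·43.2320+(1−p*)·2.1280)/1.04=37.6169; Δ=(43.2320−2.1280)/(122.4720−77.1120)=0.9062; B=V−Δ·S=-65.1431
Node (0,0) S=105.0000: V=(p*·37.6169+(1−p*)·4.7923)/1.04=33.0139; Δ=(37.6169−4.7923)/(113.4000−71.4000)=0.7815; B=V−Δ·S=-49.0476
Self-financing check: at every node Δ·S+B equals the discounted successor values.

(0,0): Delta=0.7815 Bond=-49.0476
(1,0): Delta=-1.0000 Bond=76.1923
(1,1): Delta=0.9062 Bond=-65.1431
V0=33.0139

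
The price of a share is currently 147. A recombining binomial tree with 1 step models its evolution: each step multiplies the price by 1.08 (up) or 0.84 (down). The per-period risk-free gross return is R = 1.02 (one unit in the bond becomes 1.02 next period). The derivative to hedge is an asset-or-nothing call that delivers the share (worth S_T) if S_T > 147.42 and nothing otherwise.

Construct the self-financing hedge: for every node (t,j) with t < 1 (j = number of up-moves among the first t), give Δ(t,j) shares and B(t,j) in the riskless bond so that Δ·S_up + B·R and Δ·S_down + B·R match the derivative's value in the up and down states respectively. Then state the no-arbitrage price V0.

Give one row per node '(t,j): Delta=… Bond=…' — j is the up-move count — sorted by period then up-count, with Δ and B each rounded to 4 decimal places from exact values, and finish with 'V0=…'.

(0,0): Delta=4.5000 Bond=-544.7647
V0=116.7353

Under the risk-neutral measure, an up-move has probability p* = (R−d)/(u−d) = 0.7500 and values discount at R = 1.02.
Terminal payoffs: V(1,0)=0.0000, V(1,1)=158.7600
(0,0): S=147.0000. Δ = (V_up−V_dn)/(S_up−S_dn) = (158.7600−0.0000)/(158.7600−123.4800) = 4.5000. V = [p*·158.7600 + (1−p*)·0.0000]/1.02 = 116.7353. B = V − Δ·S = -544.7647.
Check: Δ(0,0)·S0 + B(0,0) = 116.7353 = V0.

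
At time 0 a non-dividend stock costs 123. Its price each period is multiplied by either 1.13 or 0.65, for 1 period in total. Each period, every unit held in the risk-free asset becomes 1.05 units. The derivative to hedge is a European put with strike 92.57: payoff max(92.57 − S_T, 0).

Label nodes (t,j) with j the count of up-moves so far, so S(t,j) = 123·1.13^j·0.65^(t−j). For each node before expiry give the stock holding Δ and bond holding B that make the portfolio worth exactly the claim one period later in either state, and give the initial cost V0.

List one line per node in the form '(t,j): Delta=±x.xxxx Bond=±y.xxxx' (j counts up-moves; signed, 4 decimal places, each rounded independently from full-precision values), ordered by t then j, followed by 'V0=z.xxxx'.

(0,0): Delta=-0.2138 Bond=28.2948
V0=2.0032

Risk-neutral probability p* = (R−d)/(u−d) = (1.05−0.65)/(1.13−0.65) = 0.8333.
Terminal values V(1,·): V(1,0)=12.6200, V(1,1)=0.0000
Node (0,0) S=123.0000: V=(p*·0.0000+(1−p*)·12.6200)/1.05=2.0032; Δ=(0.0000−12.6200)/(138.9900−79.9500)=-0.2138; B=V−Δ·S=28.2948
Check: Δ(0,0)·S0 + B(0,0) = 2.0032 = V0.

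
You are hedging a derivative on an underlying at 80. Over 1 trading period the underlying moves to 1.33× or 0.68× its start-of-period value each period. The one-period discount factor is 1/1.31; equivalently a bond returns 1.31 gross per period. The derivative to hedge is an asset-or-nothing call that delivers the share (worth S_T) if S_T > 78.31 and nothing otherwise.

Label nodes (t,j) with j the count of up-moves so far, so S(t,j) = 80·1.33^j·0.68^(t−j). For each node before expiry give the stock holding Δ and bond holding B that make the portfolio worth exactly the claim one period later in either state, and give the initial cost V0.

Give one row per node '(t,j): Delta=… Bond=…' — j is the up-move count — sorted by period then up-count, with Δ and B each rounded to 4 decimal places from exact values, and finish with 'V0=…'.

(0,0): Delta=2.0462 Bond=-84.9701
V0=78.7223

No-arbitrage ⇒ martingale measure with p* = (R−d)/(u−d) = 0.9692.
At expiry t=1: V(1,0)=0.0000, V(1,1)=106.4000
(0,0): S=80.0000. Δ = (V_up−V_dn)/(S_up−S_dn) = (106.4000−0.0000)/(106.4000−54.4000) = 2.0462. V = [p*·106.4000 + (1−p*)·0.0000]/1.31 = 78.7223. B = V − Δ·S = -84.9701.
Self-financing check: at every node Δ·S+B equals the discounted successor values.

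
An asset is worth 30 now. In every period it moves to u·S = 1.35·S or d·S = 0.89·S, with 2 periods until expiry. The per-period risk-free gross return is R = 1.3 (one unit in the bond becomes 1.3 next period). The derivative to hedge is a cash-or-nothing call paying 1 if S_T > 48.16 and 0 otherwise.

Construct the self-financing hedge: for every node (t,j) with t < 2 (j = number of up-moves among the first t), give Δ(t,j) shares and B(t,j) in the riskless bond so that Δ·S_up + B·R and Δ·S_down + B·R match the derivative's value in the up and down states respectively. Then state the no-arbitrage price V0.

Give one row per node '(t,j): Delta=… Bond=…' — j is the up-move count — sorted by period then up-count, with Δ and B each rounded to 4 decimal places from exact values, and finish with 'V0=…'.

Since d<R<u, set p* = (R−d)/(u−d) = 0.8913; price each node as the discounted p*-expectation of its children.
Terminal payoffs: V(2,0)=0.0000, V(2,1)=0.0000, V(2,2)=1.0000
Node (1,0) S=26.7000: V=(p*·0.0000+(1−p*)·0.0000)/1.3=0.0000; Δ=(0.0000−0.0000)/(36.0450−23.7630)=0.0000; B=V−Δ·S=0.0000
Node (1,1) S=40.5000: V=(p*·1.0000+(1−p*)·0.0000)/1.3=0.6856; Δ=(1.0000−0.0000)/(54.6750−36.0450)=0.0537; B=V−Δ·S=-1.4883
Node (0,0) S=30.0000: V=(p*·0.6856+(1−p*)·0.0000)/1.3=0.4701; Δ=(0.6856−0.0000)/(40.5000−26.7000)=0.0497; B=V−Δ·S=-1.0204
Root portfolio cost Δ·30+B reproduces V0=0.4701.

(0,0): Delta=0.0497 Bond=-1.0204
(1,0): Delta=0.0000 Bond=0.0000
(1,1): Delta=0.0537 Bond=-1.4883
V0=0.4701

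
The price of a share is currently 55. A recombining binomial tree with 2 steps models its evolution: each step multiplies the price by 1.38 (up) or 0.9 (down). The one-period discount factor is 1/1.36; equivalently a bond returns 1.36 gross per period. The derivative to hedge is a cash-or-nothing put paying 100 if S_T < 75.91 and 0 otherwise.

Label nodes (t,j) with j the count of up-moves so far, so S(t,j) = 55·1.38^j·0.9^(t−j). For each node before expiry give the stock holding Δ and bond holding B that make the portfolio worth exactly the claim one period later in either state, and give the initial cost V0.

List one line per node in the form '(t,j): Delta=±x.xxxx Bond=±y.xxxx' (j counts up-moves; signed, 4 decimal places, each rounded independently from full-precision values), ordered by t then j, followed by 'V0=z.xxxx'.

(0,0): Delta=-2.6692 Bond=151.2151
(1,0): Delta=0.0000 Bond=73.5294
(1,1): Delta=-2.7448 Bond=211.3971
V0=4.4116

No-arbitrage ⇒ martingale measure with p* = (R−d)/(u−d) = 0.9583.
Terminal payoffs: V(2,0)=100.0000, V(2,1)=100.0000, V(2,2)=0.0000
(1,0): S=49.5000. Δ = (V_up−V_dn)/(S_up−S_dn) = (100.0000−100.0000)/(68.3100−44.5500) = 0.0000. V = [p*·100.0000 + (1−p*)·100.0000]/1.36 = 73.5294. B = V − Δ·S = 73.5294.
(1,1): S=75.9000. Δ = (V_up−V_dn)/(S_up−S_dn) = (0.0000−100.0000)/(104.7420−68.3100) = -2.7448. V = [p*·0.0000 + (1−p*)·100.0000]/1.36 = 3.0637. B = V − Δ·S = 211.3971.
(0,0): S=55.0000. Δ = (V_up−V_dn)/(S_up−S_dn) = (3.0637−73.5294)/(75.9000−49.5000) = -2.6692. V = [p*·3.0637 + (1−p*)·73.5294]/1.36 = 4.4116. B = V − Δ·S = 151.2151.
The time-0 hedge costs 4.4116, which is the no-arbitrage price.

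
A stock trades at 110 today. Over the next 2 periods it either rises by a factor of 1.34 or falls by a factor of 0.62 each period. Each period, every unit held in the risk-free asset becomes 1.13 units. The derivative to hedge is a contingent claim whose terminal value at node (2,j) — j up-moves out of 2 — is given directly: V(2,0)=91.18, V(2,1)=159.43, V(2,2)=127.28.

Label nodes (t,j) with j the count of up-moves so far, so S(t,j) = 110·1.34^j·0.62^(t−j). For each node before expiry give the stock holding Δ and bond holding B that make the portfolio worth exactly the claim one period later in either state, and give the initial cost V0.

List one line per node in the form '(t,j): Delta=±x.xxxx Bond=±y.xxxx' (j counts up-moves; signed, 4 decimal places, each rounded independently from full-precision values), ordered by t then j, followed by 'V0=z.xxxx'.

Risk-neutral probability p* = (R−d)/(u−d) = (1.13−0.62)/(1.34−0.62) = 0.7083.
Payoff layer (t=2): V(2,0)=91.1800, V(2,1)=159.4300, V(2,2)=127.2800
  t=1,j=0: stock 68.2000 → up 91.3880 (V=159.4300), down 42.2840 (V=91.1800). Price 123.4723; hedge Δ=1.3899, bond B=28.6807.
  t=1,j=1: stock 147.4000 → up 197.5160 (V=127.2800), down 91.3880 (V=159.4300). Price 120.9355; hedge Δ=-0.3029, bond B=165.5882.
  t=0,j=0: stock 110.0000 → up 147.4000 (V=120.9355), down 68.2000 (V=123.4723). Price 107.6773; hedge Δ=-0.0320, bond B=111.2008.
Check: Δ(0,0)·S0 + B(0,0) = 107.6773 = V0.

(0,0): Delta=-0.0320 Bond=111.2008
(1,0): Delta=1.3899 Bond=28.6807
(1,1): Delta=-0.3029 Bond=165.5882
V0=107.6773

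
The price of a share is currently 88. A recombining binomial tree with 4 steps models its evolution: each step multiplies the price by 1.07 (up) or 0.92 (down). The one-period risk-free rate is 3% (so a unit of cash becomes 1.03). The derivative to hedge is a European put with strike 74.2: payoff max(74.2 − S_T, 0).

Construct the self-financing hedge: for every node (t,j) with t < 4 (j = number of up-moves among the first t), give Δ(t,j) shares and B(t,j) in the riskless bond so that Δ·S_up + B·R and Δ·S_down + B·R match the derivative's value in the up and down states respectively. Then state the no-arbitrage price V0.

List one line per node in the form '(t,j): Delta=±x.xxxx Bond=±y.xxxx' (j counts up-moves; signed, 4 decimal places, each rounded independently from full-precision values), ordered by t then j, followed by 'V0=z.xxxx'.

(0,0): Delta=-0.0230 Bond=2.1214
(1,0): Delta=-0.0834 Bond=7.0723
(1,1): Delta=-0.0042 Bond=0.4079
(2,0): Delta=-0.2942 Bond=22.9837
(2,1): Delta=-0.0175 Bond=1.5756
(2,2): Delta=0.0000 Bond=0.0000
(3,0): Delta=-1.0000 Bond=72.0388
(3,1): Delta=-0.0735 Bond=6.0858
(3,2): Delta=0.0000 Bond=0.0000
(3,3): Delta=0.0000 Bond=0.0000
V0=0.0936

Risk-neutral probability p* = (R−d)/(u−d) = (1.03−0.92)/(1.07−0.92) = 0.7333.
At expiry t=4: V(4,0)=11.1574, V(4,1)=0.8787, V(4,2)=0.0000, V(4,3)=0.0000, V(4,4)=0.0000
  t=3,j=0: stock 68.5245 → up 73.3213 (V=0.8787), down 63.0426 (V=11.1574). Price 3.5143; hedge Δ=-1.0000, bond B=72.0388.
  t=3,j=1: stock 79.6970 → up 85.2758 (V=0.0000), down 73.3213 (V=0.8787). Price 0.2275; hedge Δ=-0.0735, bond B=6.0858.
  t=3,j=2: stock 92.6911 → up 99.1795 (V=0.0000), down 85.2758 (V=0.0000). Price 0.0000; hedge Δ=0.0000, bond B=0.0000.
  t=3,j=3: stock 107.8038 → up 115.3500 (V=0.0000), down 99.1795 (V=0.0000). Price 0.0000; hedge Δ=0.0000, bond B=0.0000.
  t=2,j=0: stock 74.4832 → up 79.6970 (V=0.2275), down 68.5245 (V=3.5143). Price 1.0718; hedge Δ=-0.2942, bond B=22.9837.
  t=2,j=1: stock 86.6272 → up 92.6911 (V=0.0000), down 79.6970 (V=0.2275). Price 0.0589; hedge Δ=-0.0175, bond B=1.5756.
  t=2,j=2: stock 100.7512 → up 107.8038 (V=0.0000), down 92.6911 (V=0.0000). Price 0.0000; hedge Δ=0.0000, bond B=0.0000.
  t=1,j=0: stock 80.9600 → up 86.6272 (V=0.0589), down 74.4832 (V=1.0718). Price 0.3194; hedge Δ=-0.0834, bond B=7.0723.
  t=1,j=1: stock 94.1600 → up 100.7512 (V=0.0000), down 86.6272 (V=0.0589). Price 0.0152; hedge Δ=-0.0042, bond B=0.4079.
  t=0,j=0: stock 88.0000 → up 94.1600 (V=0.0152), down 80.9600 (V=0.3194). Price 0.0936; hedge Δ=-0.0230, bond B=2.1214.
Root portfolio cost Δ·88+B reproduces V0=0.0936.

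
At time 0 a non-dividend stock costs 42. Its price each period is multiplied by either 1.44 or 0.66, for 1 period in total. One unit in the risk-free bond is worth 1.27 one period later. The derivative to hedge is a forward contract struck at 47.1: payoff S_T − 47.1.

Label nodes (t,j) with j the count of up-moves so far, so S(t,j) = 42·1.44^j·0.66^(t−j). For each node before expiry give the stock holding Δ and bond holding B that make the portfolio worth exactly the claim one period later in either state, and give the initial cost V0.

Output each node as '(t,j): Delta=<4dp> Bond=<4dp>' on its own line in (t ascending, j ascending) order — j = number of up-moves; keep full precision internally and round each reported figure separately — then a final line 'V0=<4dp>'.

(0,0): Delta=1.0000 Bond=-37.0866
V0=4.9134

Under the risk-neutral measure, an up-move has probability p* = (R−d)/(u−d) = 0.7821 and values discount at R = 1.27.
Payoff layer (t=1): V(1,0)=-19.3800, V(1,1)=13.3800
  t=0,j=0: stock 42.0000 → up 60.4800 (V=13.3800), down 27.7200 (V=-19.3800). Price 4.9134; hedge Δ=1.0000, bond B=-37.0866.
Each (Δ,B) replicates both successor values, so the strategy is self-financing and V0 is arbitrage-free.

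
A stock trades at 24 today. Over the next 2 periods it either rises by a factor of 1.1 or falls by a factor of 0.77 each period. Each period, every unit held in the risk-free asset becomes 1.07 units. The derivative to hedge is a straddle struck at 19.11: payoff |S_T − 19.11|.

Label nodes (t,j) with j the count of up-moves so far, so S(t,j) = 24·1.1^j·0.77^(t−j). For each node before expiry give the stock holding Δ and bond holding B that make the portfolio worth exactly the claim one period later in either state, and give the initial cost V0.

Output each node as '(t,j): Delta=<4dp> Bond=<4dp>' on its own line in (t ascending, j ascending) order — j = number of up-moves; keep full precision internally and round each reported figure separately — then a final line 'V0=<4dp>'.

The replicating-portfolio and risk-neutral prices coincide; use p* = (1.07−0.77)/(1.1−0.77) = 0.9091 for the latter.
Payoff layer (t=2): V(2,0)=4.8804, V(2,1)=1.2180, V(2,2)=9.9300
  t=1,j=0: stock 18.4800 → up 20.3280 (V=1.2180), down 14.2296 (V=4.8804). Price 1.4495; hedge Δ=-0.6006, bond B=12.5477.
  t=1,j=1: stock 26.4000 → up 29.0400 (V=9.9300), down 20.3280 (V=1.2180). Price 8.5402; hedge Δ=1.0000, bond B=-17.8598.
  t=0,j=0: stock 24.0000 → up 26.4000 (V=8.5402), down 18.4800 (V=1.4495). Price 7.3790; hedge Δ=0.8953, bond B=-14.1079.
The time-0 hedge costs 7.3790, which is the no-arbitrage price.

(0,0): Delta=0.8953 Bond=-14.1079
(1,0): Delta=-0.6006 Bond=12.5477
(1,1): Delta=1.0000 Bond=-17.8598
V0=7.3790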